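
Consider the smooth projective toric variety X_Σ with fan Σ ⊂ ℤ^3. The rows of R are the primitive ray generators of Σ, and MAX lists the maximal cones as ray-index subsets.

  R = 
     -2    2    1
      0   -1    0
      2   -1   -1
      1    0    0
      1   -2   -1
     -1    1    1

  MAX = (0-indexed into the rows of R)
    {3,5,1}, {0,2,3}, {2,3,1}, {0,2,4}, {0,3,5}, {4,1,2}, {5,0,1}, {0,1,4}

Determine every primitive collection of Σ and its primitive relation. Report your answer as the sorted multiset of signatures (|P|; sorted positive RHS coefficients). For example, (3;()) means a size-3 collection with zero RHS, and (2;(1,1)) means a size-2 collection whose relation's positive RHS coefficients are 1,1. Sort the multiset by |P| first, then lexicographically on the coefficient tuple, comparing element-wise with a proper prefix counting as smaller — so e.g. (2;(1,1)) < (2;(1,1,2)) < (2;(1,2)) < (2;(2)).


The 5 primitive collections of Σ (r=6, n=3):

  P = {2,5}:  v_{2} + v_{5} = v_{3}  so sig = (2;(1))
  P = {4,5}:  v_{4} + v_{5} = v_{1}  so sig = (2;(1))
  P = {3,4}:  v_{3} + v_{4} = v_{1} + v_{2}  so sig = (2;(1,1))
  P = {0,1,2}:  v_{0} + v_{1} + v_{2} = 0  so sig = (3;())
  P = {0,1,3}:  v_{0} + v_{1} + v_{3} = v_{5}  so sig = (3;(1))

Signatures (|P|; sorted positive RHS coefficients), sorted:
{ (2;(1)) ×2,  (2;(1,1)),  (3;()),  (3;(1)) }


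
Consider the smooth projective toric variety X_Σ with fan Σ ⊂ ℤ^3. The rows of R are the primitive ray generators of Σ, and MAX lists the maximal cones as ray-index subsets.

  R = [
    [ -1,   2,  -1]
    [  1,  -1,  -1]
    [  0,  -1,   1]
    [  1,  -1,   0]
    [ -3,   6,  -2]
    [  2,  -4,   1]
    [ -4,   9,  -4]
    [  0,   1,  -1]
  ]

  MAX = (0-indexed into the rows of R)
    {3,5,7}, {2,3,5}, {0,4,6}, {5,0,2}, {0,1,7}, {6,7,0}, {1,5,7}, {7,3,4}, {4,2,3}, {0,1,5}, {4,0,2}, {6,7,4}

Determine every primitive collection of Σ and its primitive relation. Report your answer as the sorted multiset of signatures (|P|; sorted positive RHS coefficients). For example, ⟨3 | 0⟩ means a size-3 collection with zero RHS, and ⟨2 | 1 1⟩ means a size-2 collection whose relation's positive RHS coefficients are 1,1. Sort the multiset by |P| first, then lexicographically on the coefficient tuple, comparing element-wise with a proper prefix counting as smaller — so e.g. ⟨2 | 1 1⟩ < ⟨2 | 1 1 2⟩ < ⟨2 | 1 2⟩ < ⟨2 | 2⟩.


Primitive collections (12):

  P = {2,7}:  v_{2} + v_{7} = 0  ⇒ sig = ⟨2 | 0⟩
  P = {0,3}:  v_{0} + v_{3} = v_{7}  ⇒ sig = ⟨2 | 1⟩
  P = {4,5}:  v_{4} + v_{5} = v_{0}  ⇒ sig = ⟨2 | 1⟩
  P = {1,2}:  v_{1} + v_{2} = v_{0} + v_{5}  ⇒ sig = ⟨2 | 1 1⟩
  P = {2,6}:  v_{2} + v_{6} = v_{0} + v_{4}  ⇒ sig = ⟨2 | 1 1⟩
  P = {1,3}:  v_{1} + v_{3} = v_{5} + 2·v_{7}  ⇒ sig = ⟨2 | 1 2⟩
  P = {1,4}:  v_{1} + v_{4} = 2·v_{0} + v_{7}  ⇒ sig = ⟨2 | 1 2⟩
  P = {3,6}:  v_{3} + v_{6} = v_{4} + 2·v_{7}  ⇒ sig = ⟨2 | 1 2⟩
  P = {5,6}:  v_{5} + v_{6} = 2·v_{0} + v_{7}  ⇒ sig = ⟨2 | 1 2⟩
  P = {1,6}:  v_{1} + v_{6} = 3·v_{0} + 2·v_{7}  ⇒ sig = ⟨2 | 2 3⟩
  P = {0,4,7}:  v_{0} + v_{4} + v_{7} = v_{6}  ⇒ sig = ⟨3 | 1⟩
  P = {0,5,7}:  v_{0} + v_{5} + v_{7} = v_{1}  ⇒ sig = ⟨3 | 1⟩

Sorted signature multiset PRS(X):
    |P|=2: 10 collections, coeffs (), (1), (1), (1,1), (1,1), (1,2), (1,2), (1,2), (1,2), (2,3)
    |P|=3: 2 collections, coeffs (1), (1)


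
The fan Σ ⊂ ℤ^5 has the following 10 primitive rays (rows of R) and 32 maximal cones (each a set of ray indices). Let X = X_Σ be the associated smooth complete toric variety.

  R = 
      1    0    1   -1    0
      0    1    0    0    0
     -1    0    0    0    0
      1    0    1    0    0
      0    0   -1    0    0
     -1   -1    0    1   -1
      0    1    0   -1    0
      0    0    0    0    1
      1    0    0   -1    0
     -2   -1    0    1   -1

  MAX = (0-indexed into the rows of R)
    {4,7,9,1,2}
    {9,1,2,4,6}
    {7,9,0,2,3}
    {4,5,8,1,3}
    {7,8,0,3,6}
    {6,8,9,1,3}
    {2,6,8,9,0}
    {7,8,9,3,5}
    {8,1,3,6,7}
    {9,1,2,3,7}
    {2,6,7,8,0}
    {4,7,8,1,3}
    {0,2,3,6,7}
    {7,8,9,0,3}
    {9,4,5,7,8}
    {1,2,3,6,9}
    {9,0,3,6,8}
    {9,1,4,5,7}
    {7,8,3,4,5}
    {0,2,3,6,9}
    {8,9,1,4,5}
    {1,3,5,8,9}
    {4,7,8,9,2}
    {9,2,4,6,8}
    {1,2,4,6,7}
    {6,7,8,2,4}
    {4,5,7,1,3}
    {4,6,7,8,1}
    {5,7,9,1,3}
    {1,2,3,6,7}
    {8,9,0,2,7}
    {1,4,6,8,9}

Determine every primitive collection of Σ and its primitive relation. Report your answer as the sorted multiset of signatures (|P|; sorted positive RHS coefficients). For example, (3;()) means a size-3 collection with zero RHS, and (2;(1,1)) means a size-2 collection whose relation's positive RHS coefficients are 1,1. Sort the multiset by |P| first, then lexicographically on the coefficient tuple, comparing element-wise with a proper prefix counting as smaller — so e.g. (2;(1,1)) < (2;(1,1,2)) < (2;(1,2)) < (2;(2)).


Primitive collections (13):

  • {0,4}:  v_{0} + v_{4} = v_{8} ; sig = (2;(1))
  • {2,5}:  v_{2} + v_{5} = v_{9} ; sig = (2;(1))
  • {0,1}:  v_{0} + v_{1} = v_{3} + v_{6} ; sig = (2;(1,1))
  • {0,5}:  v_{0} + v_{5} = v_{3} + v_{8} + v_{9} ; sig = (2;(1,1,1))
  • {5,6}:  v_{5} + v_{6} = v_{1} + v_{8} + v_{9} ; sig = (2;(1,1,1))
  • {2,3,4}:  v_{2} + v_{3} + v_{4} = 0 ; sig = (3;())
  • {1,2,8}:  v_{1} + v_{2} + v_{8} = v_{6} ; sig = (3;(1))
  • {2,3,8}:  v_{2} + v_{3} + v_{8} = v_{0} ; sig = (3;(1))
  • {3,4,9}:  v_{3} + v_{4} + v_{9} = v_{5} ; sig = (3;(1))
  • {3,4,6}:  v_{3} + v_{4} + v_{6} = v_{1} + v_{8} ; sig = (3;(1,1))
  • {6,7,9}:  v_{6} + v_{7} + v_{9} = 2·v_{2} ; sig = (3;(2))
  • {1,5,7,8}:  v_{1} + v_{5} + v_{7} + v_{8} = 0 ; sig = (4;())
  • {1,7,8,9}:  v_{1} + v_{7} + v_{8} + v_{9} = v_{2} ; sig = (4;(1))

so the primitive-relation signature multiset is
{ (2;(1)) ×2,  (2;(1,1)),  (2;(1,1,1)) ×2,  (3;()),  (3;(1)) ×3,  (3;(1,1)),  (3;(2)),  (4;()),  (4;(1)) }


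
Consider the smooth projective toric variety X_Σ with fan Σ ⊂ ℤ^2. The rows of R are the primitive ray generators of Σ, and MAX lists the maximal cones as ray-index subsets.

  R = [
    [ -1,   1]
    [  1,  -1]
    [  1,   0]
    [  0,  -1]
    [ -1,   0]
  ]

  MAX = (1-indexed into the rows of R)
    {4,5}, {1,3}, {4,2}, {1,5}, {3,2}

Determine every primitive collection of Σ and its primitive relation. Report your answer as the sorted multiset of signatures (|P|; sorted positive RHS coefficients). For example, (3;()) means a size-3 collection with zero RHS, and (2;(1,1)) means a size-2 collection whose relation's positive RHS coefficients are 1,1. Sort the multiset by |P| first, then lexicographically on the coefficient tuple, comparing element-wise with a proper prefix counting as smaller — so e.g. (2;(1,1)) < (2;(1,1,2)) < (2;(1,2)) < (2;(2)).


Δ(Σ) — 5 vertices, 5 min non-faces:

  {1,2}:  v_{1} + v_{2} = 0  ⇒ sig = (2;())
  {3,5}:  v_{3} + v_{5} = 0  ⇒ sig = (2;())
  {1,4}:  v_{1} + v_{4} = v_{5}  ⇒ sig = (2;(1))
  {2,5}:  v_{2} + v_{5} = v_{4}  ⇒ sig = (2;(1))
  {3,4}:  v_{3} + v_{4} = v_{2}  ⇒ sig = (2;(1))

Hence PRS(X_Σ) =
{ (2;()) ×2,  (2;(1)) ×3 }


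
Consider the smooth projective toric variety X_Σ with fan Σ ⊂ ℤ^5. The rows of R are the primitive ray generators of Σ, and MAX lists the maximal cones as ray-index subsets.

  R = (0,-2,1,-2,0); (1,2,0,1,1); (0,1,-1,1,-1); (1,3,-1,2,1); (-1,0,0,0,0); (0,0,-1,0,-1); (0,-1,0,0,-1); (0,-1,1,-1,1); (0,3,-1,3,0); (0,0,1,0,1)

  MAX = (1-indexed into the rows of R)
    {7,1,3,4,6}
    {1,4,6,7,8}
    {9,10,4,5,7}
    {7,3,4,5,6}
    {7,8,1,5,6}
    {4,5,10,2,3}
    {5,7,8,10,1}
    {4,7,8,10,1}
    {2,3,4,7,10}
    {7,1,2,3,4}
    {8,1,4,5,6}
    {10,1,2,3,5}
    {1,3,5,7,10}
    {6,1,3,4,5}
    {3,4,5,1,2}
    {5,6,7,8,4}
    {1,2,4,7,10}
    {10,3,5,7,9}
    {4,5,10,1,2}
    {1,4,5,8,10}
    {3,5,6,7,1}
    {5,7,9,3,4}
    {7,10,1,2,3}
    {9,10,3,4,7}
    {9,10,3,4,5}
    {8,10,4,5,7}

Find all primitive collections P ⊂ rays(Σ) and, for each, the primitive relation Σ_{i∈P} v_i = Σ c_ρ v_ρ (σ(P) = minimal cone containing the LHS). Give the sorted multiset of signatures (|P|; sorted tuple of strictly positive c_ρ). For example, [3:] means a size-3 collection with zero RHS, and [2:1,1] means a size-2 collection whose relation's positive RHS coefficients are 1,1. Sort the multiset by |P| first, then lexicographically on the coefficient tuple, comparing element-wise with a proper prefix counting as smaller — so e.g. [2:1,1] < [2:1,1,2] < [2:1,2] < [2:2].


Σ has 12 primitive collections:

  {3,8}:  v_{3} + v_{8} = 0 ; sig = [2:]
  {6,10}:  v_{6} + v_{10} = 0 ; sig = [2:]
  {1,9}:  v_{1} + v_{9} = v_{3} + v_{10} ; sig = [2:1,1]
  {2,6}:  v_{2} + v_{6} = v_{1} + v_{3} + v_{4} ; sig = [2:1,1,1]
  {2,8}:  v_{2} + v_{8} = v_{1} + v_{4} + v_{10} ; sig = [2:1,1,1]
  {6,9}:  v_{6} + v_{9} = v_{3} + v_{4} + v_{5} + v_{7} ; sig = [2:1,1,1,1]
  {8,9}:  v_{8} + v_{9} = v_{4} + v_{5} + v_{7} + v_{10} ; sig = [2:1,1,1,1]
  {2,9}:  v_{2} + v_{9} = 2·v_{3} + v_{4} + 2·v_{10} ; sig = [2:1,2,2]
  {2,5,7}:  v_{2} + v_{5} + v_{7} = v_{3} + v_{10} ; sig = [3:1,1]
  {1,4,5,7}:  v_{1} + v_{4} + v_{5} + v_{7} = 0 ; sig = [4:]
  {1,3,4,10}:  v_{1} + v_{3} + v_{4} + v_{10} = v_{2} ; sig = [4:1]
  {3,4,5,7,10}:  v_{3} + v_{4} + v_{5} + v_{7} + v_{10} = v_{9} ; sig = [5:1]

Signatures (|P|; sorted positive RHS coefficients), sorted:
    |P|=2: 8 collections, coeffs (), (), (1,1), (1,1,1), (1,1,1), (1,1,1,1), (1,1,1,1), (1,2,2)
    |P|=3: 1 collection, coeffs (1,1)
    |P|=4: 2 collections, coeffs (), (1)
    |P|=5: 1 collection, coeffs (1)


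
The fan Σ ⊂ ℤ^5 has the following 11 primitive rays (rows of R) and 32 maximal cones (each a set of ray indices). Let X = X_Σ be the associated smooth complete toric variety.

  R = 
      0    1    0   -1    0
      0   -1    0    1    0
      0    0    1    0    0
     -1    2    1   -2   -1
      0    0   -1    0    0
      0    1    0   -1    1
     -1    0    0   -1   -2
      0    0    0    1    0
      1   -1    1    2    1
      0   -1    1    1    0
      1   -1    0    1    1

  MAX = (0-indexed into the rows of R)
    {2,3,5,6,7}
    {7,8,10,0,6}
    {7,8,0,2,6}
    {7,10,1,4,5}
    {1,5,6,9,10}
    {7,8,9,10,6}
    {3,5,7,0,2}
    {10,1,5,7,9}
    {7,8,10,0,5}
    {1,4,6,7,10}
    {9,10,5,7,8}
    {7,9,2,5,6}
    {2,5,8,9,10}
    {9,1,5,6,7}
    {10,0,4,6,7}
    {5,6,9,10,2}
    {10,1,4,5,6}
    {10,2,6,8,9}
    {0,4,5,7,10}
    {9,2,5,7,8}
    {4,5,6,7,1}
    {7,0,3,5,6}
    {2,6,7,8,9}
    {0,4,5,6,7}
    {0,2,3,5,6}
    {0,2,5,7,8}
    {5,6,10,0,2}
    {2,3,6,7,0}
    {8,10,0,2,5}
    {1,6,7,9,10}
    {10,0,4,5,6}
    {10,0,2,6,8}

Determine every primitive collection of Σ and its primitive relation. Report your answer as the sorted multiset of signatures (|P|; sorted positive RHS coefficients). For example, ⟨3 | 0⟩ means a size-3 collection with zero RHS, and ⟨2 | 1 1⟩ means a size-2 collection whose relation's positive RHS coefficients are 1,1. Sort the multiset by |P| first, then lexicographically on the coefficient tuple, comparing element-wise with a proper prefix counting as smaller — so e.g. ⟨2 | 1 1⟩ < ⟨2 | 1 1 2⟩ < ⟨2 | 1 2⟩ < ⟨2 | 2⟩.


Δ(Σ) — 11 vertices, 16 min non-faces:

  {0,1}:  v_{0} + v_{1} = 0 ; sig = ⟨2 | 0⟩
  {2,4}:  v_{2} + v_{4} = 0 ; sig = ⟨2 | 0⟩
  {0,9}:  v_{0} + v_{9} = v_{2} ; sig = ⟨2 | 1⟩
  {1,2}:  v_{1} + v_{2} = v_{9} ; sig = ⟨2 | 1⟩
  {4,9}:  v_{4} + v_{9} = v_{1} ; sig = ⟨2 | 1⟩
  {3,10}:  v_{3} + v_{10} = v_{0} + v_{2} ; sig = ⟨2 | 1 1⟩
  {4,8}:  v_{4} + v_{8} = v_{7} + v_{10} ; sig = ⟨2 | 1 1⟩
  {1,8}:  v_{1} + v_{8} = v_{7} + v_{9} + v_{10} ; sig = ⟨2 | 1 1 1⟩
  {1,3}:  v_{1} + v_{3} = v_{2} + v_{5} + v_{6} + v_{7} ; sig = ⟨2 | 1 1 1 1⟩
  {3,4}:  v_{3} + v_{4} = v_{0} + v_{5} + v_{6} + v_{7} ; sig = ⟨2 | 1 1 1 1⟩
  {3,9}:  v_{3} + v_{9} = 2·v_{2} + v_{5} + v_{6} + v_{7} ; sig = ⟨2 | 1 1 1 2⟩
  {3,8}:  v_{3} + v_{8} = v_{0} + 2·v_{2} + v_{7} ; sig = ⟨2 | 1 1 2⟩
  {2,7,10}:  v_{2} + v_{7} + v_{10} = v_{8} ; sig = ⟨3 | 1⟩
  {5,6,8}:  v_{5} + v_{6} + v_{8} = v_{2} ; sig = ⟨3 | 1⟩
  {5,6,7,10}:  v_{5} + v_{6} + v_{7} + v_{10} = 0 ; sig = ⟨4 | 0⟩
  {0,2,5,6,7}:  v_{0} + v_{2} + v_{5} + v_{6} + v_{7} = v_{3} ; sig = ⟨5 | 1⟩

so the primitive-relation signature multiset is
{ ⟨2 | 0⟩ ×2,  ⟨2 | 1⟩ ×3,  ⟨2 | 1 1⟩ ×2,  ⟨2 | 1 1 1⟩,  ⟨2 | 1 1 1 1⟩ ×2,  ⟨2 | 1 1 1 2⟩,  ⟨2 | 1 1 2⟩,  ⟨3 | 1⟩ ×2,  ⟨4 | 0⟩,  ⟨5 | 1⟩ }


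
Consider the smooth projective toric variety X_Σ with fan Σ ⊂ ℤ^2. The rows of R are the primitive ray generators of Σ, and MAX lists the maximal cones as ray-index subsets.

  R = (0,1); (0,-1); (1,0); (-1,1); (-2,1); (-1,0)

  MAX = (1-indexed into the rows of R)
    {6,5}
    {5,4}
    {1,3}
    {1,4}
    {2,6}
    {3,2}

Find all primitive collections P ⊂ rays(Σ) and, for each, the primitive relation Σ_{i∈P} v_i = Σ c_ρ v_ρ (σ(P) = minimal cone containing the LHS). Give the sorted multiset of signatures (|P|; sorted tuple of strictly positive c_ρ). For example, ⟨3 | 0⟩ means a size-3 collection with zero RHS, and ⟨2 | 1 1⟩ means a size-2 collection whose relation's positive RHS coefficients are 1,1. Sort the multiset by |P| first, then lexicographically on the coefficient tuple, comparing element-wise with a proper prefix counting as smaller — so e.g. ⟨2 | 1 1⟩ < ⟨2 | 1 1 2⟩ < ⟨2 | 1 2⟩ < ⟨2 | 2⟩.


Minimal non-faces — 9 found among 6 rays, 6 max cones:

  P={1,2}:  v_{1} + v_{2} = 0 ; sig = ⟨2 | 0⟩
  P={3,6}:  v_{3} + v_{6} = 0 ; sig = ⟨2 | 0⟩
  P={1,6}:  v_{1} + v_{6} = v_{4} ; sig = ⟨2 | 1⟩
  P={2,4}:  v_{2} + v_{4} = v_{6} ; sig = ⟨2 | 1⟩
  P={3,4}:  v_{3} + v_{4} = v_{1} ; sig = ⟨2 | 1⟩
  P={3,5}:  v_{3} + v_{5} = v_{4} ; sig = ⟨2 | 1⟩
  P={4,6}:  v_{4} + v_{6} = v_{5} ; sig = ⟨2 | 1⟩
  P={1,5}:  v_{1} + v_{5} = 2·v_{4} ; sig = ⟨2 | 2⟩
  P={2,5}:  v_{2} + v_{5} = 2·v_{6} ; sig = ⟨2 | 2⟩

Sorted signature multiset PRS(X):
    |P|=2: 9 collections, coeffs (), (), (1), (1), (1), (1), (1), (2), (2)


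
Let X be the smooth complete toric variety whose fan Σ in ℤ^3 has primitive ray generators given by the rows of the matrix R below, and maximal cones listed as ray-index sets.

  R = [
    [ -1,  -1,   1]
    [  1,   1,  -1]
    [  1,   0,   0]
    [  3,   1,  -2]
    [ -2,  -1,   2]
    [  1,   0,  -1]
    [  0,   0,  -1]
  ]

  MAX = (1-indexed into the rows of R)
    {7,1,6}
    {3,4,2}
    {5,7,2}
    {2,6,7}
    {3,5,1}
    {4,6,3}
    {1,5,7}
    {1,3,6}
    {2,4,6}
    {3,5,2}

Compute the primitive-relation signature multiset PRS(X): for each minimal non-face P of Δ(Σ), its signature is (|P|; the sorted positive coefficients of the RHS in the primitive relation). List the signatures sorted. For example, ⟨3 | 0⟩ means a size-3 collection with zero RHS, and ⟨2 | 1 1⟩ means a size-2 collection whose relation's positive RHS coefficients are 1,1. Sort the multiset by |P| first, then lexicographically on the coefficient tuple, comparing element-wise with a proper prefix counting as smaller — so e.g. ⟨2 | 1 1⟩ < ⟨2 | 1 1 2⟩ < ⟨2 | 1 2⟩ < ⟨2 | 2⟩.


7 minimal non-faces of Δ(Σ) (on 7 rays):

  • {1,2}:  v_{1} + v_{2} = 0  ⇒ sig = ⟨2 | 0⟩
  • {3,7}:  v_{3} + v_{7} = v_{6}  ⇒ sig = ⟨2 | 1⟩
  • {4,5}:  v_{4} + v_{5} = v_{3}  ⇒ sig = ⟨2 | 1⟩
  • {5,6}:  v_{5} + v_{6} = v_{1}  ⇒ sig = ⟨2 | 1⟩
  • {1,4}:  v_{1} + v_{4} = v_{3} + v_{6}  ⇒ sig = ⟨2 | 1 1⟩
  • {4,7}:  v_{4} + v_{7} = v_{2} + 2·v_{6}  ⇒ sig = ⟨2 | 1 2⟩
  • {2,3,6}:  v_{2} + v_{3} + v_{6} = v_{4}  ⇒ sig = ⟨3 | 1⟩

Sorted signature multiset PRS(X):
    |P|=2: 6 collections, coeffs (), (1), (1), (1), (1,1), (1,2)
    |P|=3: 1 collection, coeffs (1)


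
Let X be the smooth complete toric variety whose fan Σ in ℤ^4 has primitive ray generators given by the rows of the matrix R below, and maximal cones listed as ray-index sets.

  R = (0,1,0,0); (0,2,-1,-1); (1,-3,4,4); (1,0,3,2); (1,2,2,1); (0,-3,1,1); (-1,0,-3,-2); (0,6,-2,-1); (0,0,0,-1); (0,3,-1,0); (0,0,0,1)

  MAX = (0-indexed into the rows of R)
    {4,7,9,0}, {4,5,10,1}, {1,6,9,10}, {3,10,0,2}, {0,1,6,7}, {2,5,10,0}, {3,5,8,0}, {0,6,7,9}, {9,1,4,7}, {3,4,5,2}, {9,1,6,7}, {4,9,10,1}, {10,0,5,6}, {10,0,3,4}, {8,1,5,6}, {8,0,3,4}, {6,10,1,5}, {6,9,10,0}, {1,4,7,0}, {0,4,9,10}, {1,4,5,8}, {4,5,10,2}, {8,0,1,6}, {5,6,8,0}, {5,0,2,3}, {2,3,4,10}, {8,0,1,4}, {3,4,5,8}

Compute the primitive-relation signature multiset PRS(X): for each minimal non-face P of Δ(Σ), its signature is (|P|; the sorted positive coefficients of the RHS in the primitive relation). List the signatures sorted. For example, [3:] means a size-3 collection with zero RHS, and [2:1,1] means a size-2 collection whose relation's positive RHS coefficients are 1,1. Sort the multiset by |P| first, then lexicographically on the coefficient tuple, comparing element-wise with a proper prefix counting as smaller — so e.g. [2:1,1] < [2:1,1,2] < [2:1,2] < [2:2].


The 22 primitive collections of Σ (r=11, n=4):

  P = {3,6}:  v_{3} + v_{6} = 0  ⇒ sig = [2:]
  P = {8,10}:  v_{8} + v_{10} = 0  ⇒ sig = [2:]
  P = {1,3}:  v_{1} + v_{3} = v_{4}  ⇒ sig = [2:1]
  P = {4,6}:  v_{4} + v_{6} = v_{1}  ⇒ sig = [2:1]
  P = {5,7}:  v_{5} + v_{7} = v_{9}  ⇒ sig = [2:1]
  P = {5,9}:  v_{5} + v_{9} = v_{10}  ⇒ sig = [2:1]
  P = {2,6}:  v_{2} + v_{6} = v_{5} + v_{10}  ⇒ sig = [2:1,1]
  P = {2,8}:  v_{2} + v_{8} = v_{3} + v_{5}  ⇒ sig = [2:1,1]
  P = {8,9}:  v_{8} + v_{9} = v_{0} + v_{1}  ⇒ sig = [2:1,1]
  P = {1,2}:  v_{1} + v_{2} = v_{4} + v_{5} + v_{10}  ⇒ sig = [2:1,1,1]
  P = {3,7}:  v_{3} + v_{7} = v_{0} + v_{4} + v_{9}  ⇒ sig = [2:1,1,1]
  P = {3,9}:  v_{3} + v_{9} = v_{0} + v_{4} + v_{10}  ⇒ sig = [2:1,1,1]
  P = {2,7}:  v_{2} + v_{7} = v_{0} + v_{4} + 2·v_{10}  ⇒ sig = [2:1,1,2]
  P = {2,9}:  v_{2} + v_{9} = v_{3} + 2·v_{10}  ⇒ sig = [2:1,2]
  P = {7,10}:  v_{7} + v_{10} = 2·v_{9}  ⇒ sig = [2:2]
  P = {7,8}:  v_{7} + v_{8} = 2·v_{0} + 2·v_{1}  ⇒ sig = [2:2,2]
  P = {0,1,5}:  v_{0} + v_{1} + v_{5} = 0  ⇒ sig = [3:]
  P = {0,1,9}:  v_{0} + v_{1} + v_{9} = v_{7}  ⇒ sig = [3:1]
  P = {0,1,10}:  v_{0} + v_{1} + v_{10} = v_{9}  ⇒ sig = [3:1]
  P = {0,4,5}:  v_{0} + v_{4} + v_{5} = v_{3}  ⇒ sig = [3:1]
  P = {3,5,10}:  v_{3} + v_{5} + v_{10} = v_{2}  ⇒ sig = [3:1]
  P = {0,2,4}:  v_{0} + v_{2} + v_{4} = 2·v_{3} + v_{10}  ⇒ sig = [3:1,2]

Hence PRS(X_Σ) =
{ [2:] ×2,  [2:1] ×4,  [2:1,1] ×3,  [2:1,1,1] ×3,  [2:1,1,2],  [2:1,2],  [2:2],  [2:2,2],  [3:],  [3:1] ×4,  [3:1,2] }


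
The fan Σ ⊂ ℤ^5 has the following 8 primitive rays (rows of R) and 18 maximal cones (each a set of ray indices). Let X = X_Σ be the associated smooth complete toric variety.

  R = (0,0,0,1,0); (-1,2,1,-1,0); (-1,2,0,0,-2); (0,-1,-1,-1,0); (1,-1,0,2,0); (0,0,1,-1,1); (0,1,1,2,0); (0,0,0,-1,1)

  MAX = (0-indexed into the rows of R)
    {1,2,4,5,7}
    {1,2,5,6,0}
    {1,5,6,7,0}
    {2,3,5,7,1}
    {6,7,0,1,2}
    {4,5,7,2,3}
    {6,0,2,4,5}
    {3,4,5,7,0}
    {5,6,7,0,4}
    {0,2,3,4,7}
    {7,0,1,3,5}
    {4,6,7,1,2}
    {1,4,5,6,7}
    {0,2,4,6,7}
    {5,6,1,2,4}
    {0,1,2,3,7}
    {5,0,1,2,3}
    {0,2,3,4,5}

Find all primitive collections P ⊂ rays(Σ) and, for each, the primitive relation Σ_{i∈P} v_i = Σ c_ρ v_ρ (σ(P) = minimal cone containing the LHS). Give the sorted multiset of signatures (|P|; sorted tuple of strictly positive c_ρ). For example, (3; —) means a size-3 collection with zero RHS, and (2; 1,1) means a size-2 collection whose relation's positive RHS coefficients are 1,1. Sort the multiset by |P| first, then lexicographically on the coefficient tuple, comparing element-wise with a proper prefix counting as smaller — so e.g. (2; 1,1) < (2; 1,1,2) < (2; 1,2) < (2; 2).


5 minimal non-faces of Δ(Σ) (on 8 rays):

  P = {3,6}:  v_{3} + v_{6} = v_{0}  so sig = (2; 1)
  P = {1,3,4}:  v_{1} + v_{3} + v_{4} = 0  so sig = (3; —)
  P = {0,1,4}:  v_{0} + v_{1} + v_{4} = v_{6}  so sig = (3; 1)
  P = {0,2,5,7}:  v_{0} + v_{2} + v_{5} + v_{7} = v_{1}  so sig = (4; 1)
  P = {2,5,6,7}:  v_{2} + v_{5} + v_{6} + v_{7} = 2·v_{1} + v_{4}  so sig = (4; 1,2)

Hence PRS(X_Σ) =
[(2; 1), (3; —), (3; 1), (4; 1), (4; 1,2)]


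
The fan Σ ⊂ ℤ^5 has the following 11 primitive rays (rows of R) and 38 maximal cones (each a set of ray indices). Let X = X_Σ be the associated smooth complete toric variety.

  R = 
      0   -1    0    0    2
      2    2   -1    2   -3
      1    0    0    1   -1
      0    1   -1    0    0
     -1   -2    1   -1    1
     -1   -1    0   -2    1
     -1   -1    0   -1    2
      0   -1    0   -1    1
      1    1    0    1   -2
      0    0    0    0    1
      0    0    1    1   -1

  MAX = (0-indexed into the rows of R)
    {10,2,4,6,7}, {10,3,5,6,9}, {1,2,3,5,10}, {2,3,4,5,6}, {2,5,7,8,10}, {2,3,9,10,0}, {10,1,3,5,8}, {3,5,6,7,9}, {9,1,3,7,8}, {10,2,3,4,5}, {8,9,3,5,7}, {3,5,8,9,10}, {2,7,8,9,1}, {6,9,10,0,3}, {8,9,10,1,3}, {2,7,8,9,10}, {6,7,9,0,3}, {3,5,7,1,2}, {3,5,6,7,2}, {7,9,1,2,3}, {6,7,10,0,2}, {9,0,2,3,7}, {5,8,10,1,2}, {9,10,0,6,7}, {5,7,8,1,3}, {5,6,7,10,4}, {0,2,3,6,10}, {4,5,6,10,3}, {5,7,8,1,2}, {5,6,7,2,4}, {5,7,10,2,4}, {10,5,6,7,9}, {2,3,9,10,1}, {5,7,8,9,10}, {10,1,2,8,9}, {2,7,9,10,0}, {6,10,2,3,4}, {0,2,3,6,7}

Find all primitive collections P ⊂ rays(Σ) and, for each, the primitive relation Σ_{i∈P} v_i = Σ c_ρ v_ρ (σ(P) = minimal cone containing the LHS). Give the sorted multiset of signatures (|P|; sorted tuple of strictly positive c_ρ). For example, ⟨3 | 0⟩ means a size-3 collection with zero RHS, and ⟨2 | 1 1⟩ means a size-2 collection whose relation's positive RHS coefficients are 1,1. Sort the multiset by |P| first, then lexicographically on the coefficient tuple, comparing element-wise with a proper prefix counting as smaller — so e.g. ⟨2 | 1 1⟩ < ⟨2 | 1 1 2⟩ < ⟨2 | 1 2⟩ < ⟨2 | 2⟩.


The 17 primitive collections of Σ (r=11, n=5):

  {6,8}:  v_{6} + v_{8} = 0  so sig = ⟨2 | 0⟩
  {0,5}:  v_{0} + v_{5} = v_{6} + v_{7}  so sig = ⟨2 | 1 1⟩
  {0,8}:  v_{0} + v_{8} = v_{2} + v_{9}  so sig = ⟨2 | 1 1⟩
  {1,6}:  v_{1} + v_{6} = v_{2} + v_{3}  so sig = ⟨2 | 1 1⟩
  {4,8}:  v_{4} + v_{8} = v_{2} + v_{5} + v_{10}  so sig = ⟨2 | 1 1 1⟩
  {4,9}:  v_{4} + v_{9} = v_{6} + v_{7} + v_{10}  so sig = ⟨2 | 1 1 1⟩
  {0,4}:  v_{0} + v_{4} = v_{2} + 2·v_{6} + v_{7} + v_{10}  so sig = ⟨2 | 1 1 1 2⟩
  {1,4}:  v_{1} + v_{4} = 2·v_{2} + v_{3} + v_{5} + v_{10}  so sig = ⟨2 | 1 1 1 2⟩
  {0,1}:  v_{0} + v_{1} = 2·v_{2} + v_{3} + v_{9}  so sig = ⟨2 | 1 1 2⟩
  {3,7,10}:  v_{3} + v_{7} + v_{10} = 0  so sig = ⟨3 | 0⟩
  {2,3,8}:  v_{2} + v_{3} + v_{8} = v_{1}  so sig = ⟨3 | 1⟩
  {2,5,9}:  v_{2} + v_{5} + v_{9} = v_{7}  so sig = ⟨3 | 1⟩
  {2,6,9}:  v_{2} + v_{6} + v_{9} = v_{0}  so sig = ⟨3 | 1⟩
  {1,7,10}:  v_{1} + v_{7} + v_{10} = v_{2} + v_{8}  so sig = ⟨3 | 1 1⟩
  {1,5,9}:  v_{1} + v_{5} + v_{9} = v_{3} + v_{7} + v_{8}  so sig = ⟨3 | 1 1 1⟩
  {3,4,7}:  v_{3} + v_{4} + v_{7} = v_{2} + v_{5} + v_{6}  so sig = ⟨3 | 1 1 1⟩
  {2,5,6,10}:  v_{2} + v_{5} + v_{6} + v_{10} = v_{4}  so sig = ⟨4 | 1⟩

so the primitive-relation signature multiset is
[⟨2 | 0⟩, ⟨2 | 1 1⟩, ⟨2 | 1 1⟩, ⟨2 | 1 1⟩, ⟨2 | 1 1 1⟩, ⟨2 | 1 1 1⟩, ⟨2 | 1 1 1 2⟩, ⟨2 | 1 1 1 2⟩, ⟨2 | 1 1 2⟩, ⟨3 | 0⟩, ⟨3 | 1⟩, ⟨3 | 1⟩, ⟨3 | 1⟩, ⟨3 | 1 1⟩, ⟨3 | 1 1 1⟩, ⟨3 | 1 1 1⟩, ⟨4 | 1⟩]


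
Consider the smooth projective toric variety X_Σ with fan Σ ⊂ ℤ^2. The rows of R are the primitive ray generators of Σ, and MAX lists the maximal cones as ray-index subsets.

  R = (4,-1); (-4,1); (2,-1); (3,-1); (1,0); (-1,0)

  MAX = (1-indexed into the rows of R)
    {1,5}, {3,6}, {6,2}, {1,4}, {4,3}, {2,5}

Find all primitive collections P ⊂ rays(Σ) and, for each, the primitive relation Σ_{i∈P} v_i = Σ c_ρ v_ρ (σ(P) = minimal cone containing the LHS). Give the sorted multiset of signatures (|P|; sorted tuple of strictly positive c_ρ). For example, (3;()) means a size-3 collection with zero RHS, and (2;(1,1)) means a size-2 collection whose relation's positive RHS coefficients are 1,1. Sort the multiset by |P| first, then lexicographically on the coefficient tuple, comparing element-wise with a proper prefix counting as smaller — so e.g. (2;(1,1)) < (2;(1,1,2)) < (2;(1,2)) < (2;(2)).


Δ(Σ) — 6 vertices, 9 min non-faces:

  P={1,2}:  v_{1} + v_{2} = 0  ⇒ sig = (2;())
  P={5,6}:  v_{5} + v_{6} = 0  ⇒ sig = (2;())
  P={1,6}:  v_{1} + v_{6} = v_{4}  ⇒ sig = (2;(1))
  P={2,4}:  v_{2} + v_{4} = v_{6}  ⇒ sig = (2;(1))
  P={3,5}:  v_{3} + v_{5} = v_{4}  ⇒ sig = (2;(1))
  P={4,5}:  v_{4} + v_{5} = v_{1}  ⇒ sig = (2;(1))
  P={4,6}:  v_{4} + v_{6} = v_{3}  ⇒ sig = (2;(1))
  P={1,3}:  v_{1} + v_{3} = 2·v_{4}  ⇒ sig = (2;(2))
  P={2,3}:  v_{2} + v_{3} = 2·v_{6}  ⇒ sig = (2;(2))

Sorted signature multiset PRS(X):
{ (2;()) ×2,  (2;(1)) ×5,  (2;(2)) ×2 }


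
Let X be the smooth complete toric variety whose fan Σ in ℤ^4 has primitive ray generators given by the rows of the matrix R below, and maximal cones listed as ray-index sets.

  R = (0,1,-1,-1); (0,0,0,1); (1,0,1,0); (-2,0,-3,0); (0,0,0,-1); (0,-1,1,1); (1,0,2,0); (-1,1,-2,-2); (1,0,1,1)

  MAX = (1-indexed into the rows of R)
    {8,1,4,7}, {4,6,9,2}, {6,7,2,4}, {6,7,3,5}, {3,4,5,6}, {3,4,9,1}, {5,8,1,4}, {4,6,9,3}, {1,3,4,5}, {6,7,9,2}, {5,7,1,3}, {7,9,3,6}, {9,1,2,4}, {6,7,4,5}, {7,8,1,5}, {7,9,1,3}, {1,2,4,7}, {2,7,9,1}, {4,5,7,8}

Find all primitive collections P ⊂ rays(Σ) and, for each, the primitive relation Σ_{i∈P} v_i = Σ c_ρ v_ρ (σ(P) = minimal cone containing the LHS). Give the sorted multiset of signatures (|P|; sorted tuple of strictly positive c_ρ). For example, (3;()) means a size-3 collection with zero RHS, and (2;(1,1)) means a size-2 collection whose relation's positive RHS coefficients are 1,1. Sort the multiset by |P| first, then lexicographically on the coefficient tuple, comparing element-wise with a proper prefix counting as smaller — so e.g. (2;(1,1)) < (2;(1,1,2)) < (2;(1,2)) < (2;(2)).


The 11 primitive collections of Σ (r=9, n=4):

  • {1,6}:  v_{1} + v_{6} = 0 ; sig = (2;())
  • {2,5}:  v_{2} + v_{5} = 0 ; sig = (2;())
  • {2,3}:  v_{2} + v_{3} = v_{9} ; sig = (2;(1))
  • {5,9}:  v_{5} + v_{9} = v_{3} ; sig = (2;(1))
  • {8,9}:  v_{8} + v_{9} = v_{1} ; sig = (2;(1))
  • {3,8}:  v_{3} + v_{8} = v_{1} + v_{5} ; sig = (2;(1,1))
  • {2,8}:  v_{2} + v_{8} = v_{1} + v_{4} + v_{7} ; sig = (2;(1,1,1))
  • {6,8}:  v_{6} + v_{8} = v_{4} + v_{5} + v_{7} ; sig = (2;(1,1,1))
  • {3,4,7}:  v_{3} + v_{4} + v_{7} = 0 ; sig = (3;())
  • {4,7,9}:  v_{4} + v_{7} + v_{9} = v_{2} ; sig = (3;(1))
  • {1,4,5,7}:  v_{1} + v_{4} + v_{5} + v_{7} = v_{8} ; sig = (4;(1))

Sorted signature multiset PRS(X):
    |P|=2: 8 collections, coeffs (), (), (1), (1), (1), (1,1), (1,1,1), (1,1,1)
    |P|=3: 2 collections, coeffs (), (1)
    |P|=4: 1 collection, coeffs (1)


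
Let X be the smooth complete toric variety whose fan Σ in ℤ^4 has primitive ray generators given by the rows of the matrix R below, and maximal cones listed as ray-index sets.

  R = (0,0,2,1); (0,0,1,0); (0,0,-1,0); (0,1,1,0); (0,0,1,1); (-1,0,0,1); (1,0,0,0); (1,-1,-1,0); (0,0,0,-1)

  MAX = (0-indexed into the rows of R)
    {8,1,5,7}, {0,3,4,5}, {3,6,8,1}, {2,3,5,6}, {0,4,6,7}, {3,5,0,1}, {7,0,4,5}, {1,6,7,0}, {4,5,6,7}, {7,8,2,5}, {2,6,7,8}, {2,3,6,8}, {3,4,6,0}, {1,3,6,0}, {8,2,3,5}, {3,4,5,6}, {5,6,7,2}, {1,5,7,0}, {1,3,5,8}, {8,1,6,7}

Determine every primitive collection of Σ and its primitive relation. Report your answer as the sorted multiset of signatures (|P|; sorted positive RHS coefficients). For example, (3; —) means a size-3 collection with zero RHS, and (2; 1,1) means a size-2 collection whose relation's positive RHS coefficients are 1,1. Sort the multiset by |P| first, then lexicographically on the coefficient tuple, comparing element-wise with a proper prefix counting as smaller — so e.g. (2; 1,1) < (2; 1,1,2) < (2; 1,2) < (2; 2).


Δ(Σ) — 9 vertices, 10 min non-faces:

  P={1,2}:  v_{1} + v_{2} = 0 — sig = (2; —)
  P={0,2}:  v_{0} + v_{2} = v_{4} — sig = (2; 1)
  P={1,4}:  v_{1} + v_{4} = v_{0} — sig = (2; 1)
  P={3,7}:  v_{3} + v_{7} = v_{6} — sig = (2; 1)
  P={4,8}:  v_{4} + v_{8} = v_{1} — sig = (2; 1)
  P={2,4}:  v_{2} + v_{4} = v_{5} + v_{6} — sig = (2; 1,1)
  P={0,8}:  v_{0} + v_{8} = 2·v_{1} — sig = (2; 2)
  P={5,6,8}:  v_{5} + v_{6} + v_{8} = 0 — sig = (3; —)
  P={1,5,6}:  v_{1} + v_{5} + v_{6} = v_{4} — sig = (3; 1)
  P={0,5,6}:  v_{0} + v_{5} + v_{6} = 2·v_{4} — sig = (3; 2)

Hence PRS(X_Σ) =
    (2; —)
    (2; 1)
    (2; 1)
    (2; 1)
    (2; 1)
    (2; 1,1)
    (2; 2)
    (3; —)
    (3; 1)
    (3; 2)


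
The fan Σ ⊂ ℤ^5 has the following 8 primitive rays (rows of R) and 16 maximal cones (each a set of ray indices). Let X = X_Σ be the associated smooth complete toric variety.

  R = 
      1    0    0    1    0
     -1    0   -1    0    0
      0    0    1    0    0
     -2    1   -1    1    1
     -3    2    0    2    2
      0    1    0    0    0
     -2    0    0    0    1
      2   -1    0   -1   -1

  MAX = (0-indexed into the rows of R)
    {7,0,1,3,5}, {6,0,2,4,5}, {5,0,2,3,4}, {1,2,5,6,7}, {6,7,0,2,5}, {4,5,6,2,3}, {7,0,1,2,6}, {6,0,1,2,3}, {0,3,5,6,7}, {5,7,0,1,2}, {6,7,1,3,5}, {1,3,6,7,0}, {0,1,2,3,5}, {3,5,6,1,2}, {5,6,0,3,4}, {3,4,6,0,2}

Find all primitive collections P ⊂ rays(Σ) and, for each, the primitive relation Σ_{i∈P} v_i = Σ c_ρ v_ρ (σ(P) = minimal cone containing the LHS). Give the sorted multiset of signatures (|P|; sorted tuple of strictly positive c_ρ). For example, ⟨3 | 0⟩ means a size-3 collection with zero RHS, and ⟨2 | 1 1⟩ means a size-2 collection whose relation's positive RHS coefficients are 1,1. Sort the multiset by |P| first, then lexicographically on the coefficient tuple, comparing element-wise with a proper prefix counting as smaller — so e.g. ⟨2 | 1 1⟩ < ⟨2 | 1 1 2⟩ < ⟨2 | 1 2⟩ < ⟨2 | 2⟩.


Minimal non-faces — 5 found among 8 rays, 16 max cones:

  P={4,7}:  v_{4} + v_{7} = v_{0} + v_{5} + v_{6}  ⟹  sig = ⟨2 | 1 1 1⟩
  P={1,4}:  v_{1} + v_{4} = v_{2} + 2·v_{3}  ⟹  sig = ⟨2 | 1 2⟩
  P={2,3,7}:  v_{2} + v_{3} + v_{7} = 0  ⟹  sig = ⟨3 | 0⟩
  P={0,1,5,6}:  v_{0} + v_{1} + v_{5} + v_{6} = v_{3}  ⟹  sig = ⟨4 | 1⟩
  P={0,2,3,5,6}:  v_{0} + v_{2} + v_{3} + v_{5} + v_{6} = v_{4}  ⟹  sig = ⟨5 | 1⟩

Signatures (|P|; sorted positive RHS coefficients), sorted:
    ⟨2 | 1 1 1⟩
    ⟨2 | 1 2⟩
    ⟨3 | 0⟩
    ⟨4 | 1⟩
    ⟨5 | 1⟩


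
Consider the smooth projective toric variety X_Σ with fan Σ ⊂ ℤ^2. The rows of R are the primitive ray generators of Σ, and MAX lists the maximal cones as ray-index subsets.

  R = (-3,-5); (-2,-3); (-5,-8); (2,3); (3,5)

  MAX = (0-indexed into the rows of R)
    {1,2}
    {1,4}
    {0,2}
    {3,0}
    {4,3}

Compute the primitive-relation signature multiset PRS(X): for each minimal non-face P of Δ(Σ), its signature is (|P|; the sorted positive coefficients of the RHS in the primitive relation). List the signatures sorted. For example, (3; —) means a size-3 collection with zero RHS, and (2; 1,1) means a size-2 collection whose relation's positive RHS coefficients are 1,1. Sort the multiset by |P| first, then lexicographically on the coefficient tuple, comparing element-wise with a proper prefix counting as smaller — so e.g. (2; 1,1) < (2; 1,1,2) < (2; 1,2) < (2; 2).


5 collections generate NE(X_Σ); each relation:

  P = {0,4}:  v_{0} + v_{4} = 0 ; sig = (2; —)
  P = {1,3}:  v_{1} + v_{3} = 0 ; sig = (2; —)
  P = {0,1}:  v_{0} + v_{1} = v_{2} ; sig = (2; 1)
  P = {2,3}:  v_{2} + v_{3} = v_{0} ; sig = (2; 1)
  P = {2,4}:  v_{2} + v_{4} = v_{1} ; sig = (2; 1)

Hence PRS(X_Σ) =
{ (2; —) ×2,  (2; 1) ×3 }


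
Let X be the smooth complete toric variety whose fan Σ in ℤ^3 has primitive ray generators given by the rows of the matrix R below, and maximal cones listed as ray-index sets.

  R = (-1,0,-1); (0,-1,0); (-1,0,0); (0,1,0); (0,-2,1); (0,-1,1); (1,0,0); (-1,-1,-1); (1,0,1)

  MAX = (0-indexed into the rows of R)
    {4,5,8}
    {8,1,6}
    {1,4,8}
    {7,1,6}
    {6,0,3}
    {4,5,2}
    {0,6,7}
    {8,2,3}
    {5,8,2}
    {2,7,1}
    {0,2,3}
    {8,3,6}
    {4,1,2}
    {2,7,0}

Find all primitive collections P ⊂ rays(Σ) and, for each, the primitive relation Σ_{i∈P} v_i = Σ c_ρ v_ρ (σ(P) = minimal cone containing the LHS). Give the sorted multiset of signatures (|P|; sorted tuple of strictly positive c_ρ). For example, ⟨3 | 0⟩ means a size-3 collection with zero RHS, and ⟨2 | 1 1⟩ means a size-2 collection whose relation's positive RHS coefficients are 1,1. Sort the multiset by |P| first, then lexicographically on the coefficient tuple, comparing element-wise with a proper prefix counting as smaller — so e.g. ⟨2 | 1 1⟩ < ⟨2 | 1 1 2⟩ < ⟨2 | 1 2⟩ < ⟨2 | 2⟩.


|primitive collections| = 17. Relations:

  P={0,8}:  v_{0} + v_{8} = 0 — sig = ⟨2 | 0⟩
  P={1,3}:  v_{1} + v_{3} = 0 — sig = ⟨2 | 0⟩
  P={2,6}:  v_{2} + v_{6} = 0 — sig = ⟨2 | 0⟩
  P={0,1}:  v_{0} + v_{1} = v_{7} — sig = ⟨2 | 1⟩
  P={1,5}:  v_{1} + v_{5} = v_{4} — sig = ⟨2 | 1⟩
  P={3,4}:  v_{3} + v_{4} = v_{5} — sig = ⟨2 | 1⟩
  P={3,7}:  v_{3} + v_{7} = v_{0} — sig = ⟨2 | 1⟩
  P={7,8}:  v_{7} + v_{8} = v_{1} — sig = ⟨2 | 1⟩
  P={0,5}:  v_{0} + v_{5} = v_{1} + v_{2} — sig = ⟨2 | 1 1⟩
  P={3,5}:  v_{3} + v_{5} = v_{2} + v_{8} — sig = ⟨2 | 1 1⟩
  P={5,6}:  v_{5} + v_{6} = v_{1} + v_{8} — sig = ⟨2 | 1 1⟩
  P={0,4}:  v_{0} + v_{4} = 2·v_{1} + v_{2} — sig = ⟨2 | 1 2⟩
  P={4,6}:  v_{4} + v_{6} = 2·v_{1} + v_{8} — sig = ⟨2 | 1 2⟩
  P={5,7}:  v_{5} + v_{7} = 2·v_{1} + v_{2} — sig = ⟨2 | 1 2⟩
  P={4,7}:  v_{4} + v_{7} = 3·v_{1} + v_{2} — sig = ⟨2 | 1 3⟩
  P={1,2,8}:  v_{1} + v_{2} + v_{8} = v_{5} — sig = ⟨3 | 1⟩
  P={2,4,8}:  v_{2} + v_{4} + v_{8} = 2·v_{5} — sig = ⟨3 | 2⟩

Sorted signature multiset PRS(X):
[⟨2 | 0⟩, ⟨2 | 0⟩, ⟨2 | 0⟩, ⟨2 | 1⟩, ⟨2 | 1⟩, ⟨2 | 1⟩, ⟨2 | 1⟩, ⟨2 | 1⟩, ⟨2 | 1 1⟩, ⟨2 | 1 1⟩, ⟨2 | 1 1⟩, ⟨2 | 1 2⟩, ⟨2 | 1 2⟩, ⟨2 | 1 2⟩, ⟨2 | 1 3⟩, ⟨3 | 1⟩, ⟨3 | 2⟩]


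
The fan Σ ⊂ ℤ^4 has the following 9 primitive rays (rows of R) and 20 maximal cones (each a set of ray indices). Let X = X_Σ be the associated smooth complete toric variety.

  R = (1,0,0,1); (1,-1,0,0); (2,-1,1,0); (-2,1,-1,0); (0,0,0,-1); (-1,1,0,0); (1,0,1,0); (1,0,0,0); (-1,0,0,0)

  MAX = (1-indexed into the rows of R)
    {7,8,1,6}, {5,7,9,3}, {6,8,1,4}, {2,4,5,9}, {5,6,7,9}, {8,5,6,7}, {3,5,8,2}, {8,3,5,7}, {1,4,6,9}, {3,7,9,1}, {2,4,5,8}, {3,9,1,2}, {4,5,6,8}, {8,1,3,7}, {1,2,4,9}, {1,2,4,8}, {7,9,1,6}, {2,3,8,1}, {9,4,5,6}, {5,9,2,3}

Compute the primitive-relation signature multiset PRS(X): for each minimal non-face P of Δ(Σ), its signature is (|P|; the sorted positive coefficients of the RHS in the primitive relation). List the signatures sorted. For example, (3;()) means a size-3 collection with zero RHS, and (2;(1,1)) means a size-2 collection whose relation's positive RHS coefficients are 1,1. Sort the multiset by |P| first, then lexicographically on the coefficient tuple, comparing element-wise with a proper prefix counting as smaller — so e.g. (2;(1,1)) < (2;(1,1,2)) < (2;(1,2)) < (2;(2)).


The 7 primitive collections of Σ (r=9, n=4):

  P={2,6}:  v_{2} + v_{6} = 0  ⟹  sig = (2;())
  P={3,4}:  v_{3} + v_{4} = 0  ⟹  sig = (2;())
  P={8,9}:  v_{8} + v_{9} = 0  ⟹  sig = (2;())
  P={1,5}:  v_{1} + v_{5} = v_{8}  ⟹  sig = (2;(1))
  P={2,7}:  v_{2} + v_{7} = v_{3}  ⟹  sig = (2;(1))
  P={3,6}:  v_{3} + v_{6} = v_{7}  ⟹  sig = (2;(1))
  P={4,7}:  v_{4} + v_{7} = v_{6}  ⟹  sig = (2;(1))

Signatures (|P|; sorted positive RHS coefficients), sorted:
[(2;()), (2;()), (2;()), (2;(1)), (2;(1)), (2;(1)), (2;(1))]


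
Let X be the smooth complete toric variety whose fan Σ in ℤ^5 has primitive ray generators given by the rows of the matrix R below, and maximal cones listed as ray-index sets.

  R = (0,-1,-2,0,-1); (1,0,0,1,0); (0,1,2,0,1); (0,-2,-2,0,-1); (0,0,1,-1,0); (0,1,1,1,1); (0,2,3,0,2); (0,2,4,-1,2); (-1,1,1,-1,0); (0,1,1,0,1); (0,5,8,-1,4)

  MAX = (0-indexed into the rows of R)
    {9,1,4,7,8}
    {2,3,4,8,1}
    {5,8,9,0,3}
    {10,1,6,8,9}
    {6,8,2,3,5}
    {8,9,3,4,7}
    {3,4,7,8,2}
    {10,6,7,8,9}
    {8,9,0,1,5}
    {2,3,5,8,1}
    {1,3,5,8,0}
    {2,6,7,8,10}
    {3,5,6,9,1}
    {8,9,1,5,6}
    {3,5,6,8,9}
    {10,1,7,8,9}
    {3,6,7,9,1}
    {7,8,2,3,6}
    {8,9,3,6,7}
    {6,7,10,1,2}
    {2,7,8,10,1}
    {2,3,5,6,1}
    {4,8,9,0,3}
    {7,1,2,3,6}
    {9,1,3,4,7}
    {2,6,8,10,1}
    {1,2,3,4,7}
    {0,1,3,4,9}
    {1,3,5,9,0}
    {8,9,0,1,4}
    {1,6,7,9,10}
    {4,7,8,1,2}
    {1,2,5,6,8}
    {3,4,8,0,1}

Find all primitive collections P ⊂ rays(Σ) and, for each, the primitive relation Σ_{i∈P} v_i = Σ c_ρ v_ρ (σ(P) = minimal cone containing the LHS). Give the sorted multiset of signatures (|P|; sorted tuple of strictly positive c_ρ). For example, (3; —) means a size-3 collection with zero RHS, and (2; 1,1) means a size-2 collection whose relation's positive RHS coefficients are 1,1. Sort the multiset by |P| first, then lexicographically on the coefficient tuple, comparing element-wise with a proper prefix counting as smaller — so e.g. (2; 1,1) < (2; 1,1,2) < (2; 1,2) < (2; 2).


15 collections generate NE(X_Σ); each relation:

  P={0,2}:  v_{0} + v_{2} = 0  ⟹  sig = (2; —)
  P={0,6}:  v_{0} + v_{6} = v_{9}  ⟹  sig = (2; 1)
  P={2,9}:  v_{2} + v_{9} = v_{6}  ⟹  sig = (2; 1)
  P={4,5}:  v_{4} + v_{5} = v_{2}  ⟹  sig = (2; 1)
  P={4,6}:  v_{4} + v_{6} = v_{7}  ⟹  sig = (2; 1)
  P={0,7}:  v_{0} + v_{7} = v_{4} + v_{9}  ⟹  sig = (2; 1,1)
  P={3,10}:  v_{3} + v_{10} = v_{2} + v_{7}  ⟹  sig = (2; 1,1)
  P={5,7}:  v_{5} + v_{7} = v_{2} + v_{6}  ⟹  sig = (2; 1,1)
  P={0,10}:  v_{0} + v_{10} = v_{1} + v_{7} + v_{8} + v_{9}  ⟹  sig = (2; 1,1,1,1)
  P={5,10}:  v_{5} + v_{10} = v_{1} + v_{2} + 2·v_{6} + v_{8}  ⟹  sig = (2; 1,1,1,2)
  P={4,10}:  v_{4} + v_{10} = v_{1} + 2·v_{7} + v_{8}  ⟹  sig = (2; 1,1,2)
  P={1,3,8,9}:  v_{1} + v_{3} + v_{8} + v_{9} = 0  ⟹  sig = (4; —)
  P={1,3,6,8}:  v_{1} + v_{3} + v_{6} + v_{8} = v_{2}  ⟹  sig = (4; 1)
  P={1,6,7,8}:  v_{1} + v_{6} + v_{7} + v_{8} = v_{10}  ⟹  sig = (4; 1)
  P={1,3,7,8}:  v_{1} + v_{3} + v_{7} + v_{8} = v_{2} + v_{4}  ⟹  sig = (4; 1,1)

Sorted signature multiset PRS(X):
{ (2; —),  (2; 1) ×4,  (2; 1,1) ×3,  (2; 1,1,1,1),  (2; 1,1,1,2),  (2; 1,1,2),  (4; —),  (4; 1) ×2,  (4; 1,1) }


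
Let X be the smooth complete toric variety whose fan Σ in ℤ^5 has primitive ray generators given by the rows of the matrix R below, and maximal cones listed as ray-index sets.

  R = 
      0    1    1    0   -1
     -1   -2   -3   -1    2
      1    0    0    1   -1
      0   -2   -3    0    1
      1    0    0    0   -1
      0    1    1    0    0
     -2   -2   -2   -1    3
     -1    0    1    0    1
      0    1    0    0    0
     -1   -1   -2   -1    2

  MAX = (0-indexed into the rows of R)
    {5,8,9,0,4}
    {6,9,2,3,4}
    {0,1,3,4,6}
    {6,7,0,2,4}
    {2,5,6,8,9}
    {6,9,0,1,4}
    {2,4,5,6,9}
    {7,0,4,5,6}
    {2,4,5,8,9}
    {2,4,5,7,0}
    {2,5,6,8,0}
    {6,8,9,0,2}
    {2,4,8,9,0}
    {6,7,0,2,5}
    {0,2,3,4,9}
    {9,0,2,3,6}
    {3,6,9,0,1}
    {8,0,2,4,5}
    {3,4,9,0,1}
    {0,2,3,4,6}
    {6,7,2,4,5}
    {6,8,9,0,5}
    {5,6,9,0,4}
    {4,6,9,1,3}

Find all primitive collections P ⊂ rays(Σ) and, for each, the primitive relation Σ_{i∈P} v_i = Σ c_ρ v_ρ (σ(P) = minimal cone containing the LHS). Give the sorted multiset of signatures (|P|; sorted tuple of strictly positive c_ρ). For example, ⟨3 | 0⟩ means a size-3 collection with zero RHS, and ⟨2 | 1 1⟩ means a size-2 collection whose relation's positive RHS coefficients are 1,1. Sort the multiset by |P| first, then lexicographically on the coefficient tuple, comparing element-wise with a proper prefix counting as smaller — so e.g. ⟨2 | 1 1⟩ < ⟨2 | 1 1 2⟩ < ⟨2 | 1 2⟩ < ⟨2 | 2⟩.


Primitive collections (14):

  P = {1,2}:  v_{1} + v_{2} = v_{3}  ⇒ sig = ⟨2 | 1⟩
  P = {1,5}:  v_{1} + v_{5} = v_{9}  ⇒ sig = ⟨2 | 1⟩
  P = {1,7}:  v_{1} + v_{7} = v_{6}  ⇒ sig = ⟨2 | 1⟩
  P = {3,5}:  v_{3} + v_{5} = v_{2} + v_{9}  ⇒ sig = ⟨2 | 1 1⟩
  P = {3,7}:  v_{3} + v_{7} = v_{2} + v_{6}  ⇒ sig = ⟨2 | 1 1⟩
  P = {7,9}:  v_{7} + v_{9} = v_{5} + v_{6}  ⇒ sig = ⟨2 | 1 1⟩
  P = {7,8}:  v_{7} + v_{8} = v_{0} + v_{2} + 2·v_{5} + v_{6}  ⇒ sig = ⟨2 | 1 1 1 2⟩
  P = {1,8}:  v_{1} + v_{8} = v_{0} + v_{2} + 2·v_{9}  ⇒ sig = ⟨2 | 1 1 2⟩
  P = {3,8}:  v_{3} + v_{8} = v_{0} + 2·v_{2} + 2·v_{9}  ⇒ sig = ⟨2 | 1 2 2⟩
  P = {4,6,8}:  v_{4} + v_{6} + v_{8} = v_{9}  ⇒ sig = ⟨3 | 1⟩
  P = {0,2,5,9}:  v_{0} + v_{2} + v_{5} + v_{9} = v_{8}  ⇒ sig = ⟨4 | 1⟩
  P = {0,2,4,5,6}:  v_{0} + v_{2} + v_{4} + v_{5} + v_{6} = 0  ⇒ sig = ⟨5 | 0⟩
  P = {0,2,4,6,9}:  v_{0} + v_{2} + v_{4} + v_{6} + v_{9} = v_{1}  ⇒ sig = ⟨5 | 1⟩
  P = {0,3,4,6,9}:  v_{0} + v_{3} + v_{4} + v_{6} + v_{9} = 2·v_{1}  ⇒ sig = ⟨5 | 2⟩

Sorted signature multiset PRS(X):
    ⟨2 | 1⟩
    ⟨2 | 1⟩
    ⟨2 | 1⟩
    ⟨2 | 1 1⟩
    ⟨2 | 1 1⟩
    ⟨2 | 1 1⟩
    ⟨2 | 1 1 1 2⟩
    ⟨2 | 1 1 2⟩
    ⟨2 | 1 2 2⟩
    ⟨3 | 1⟩
    ⟨4 | 1⟩
    ⟨5 | 0⟩
    ⟨5 | 1⟩
    ⟨5 | 2⟩
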